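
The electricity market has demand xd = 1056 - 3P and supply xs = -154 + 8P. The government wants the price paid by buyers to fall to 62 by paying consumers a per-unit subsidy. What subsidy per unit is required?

Required subsidy s = 66 per unit

At a buyer price of 62, quantity demanded is 1056 − 3·62 = 870.
Sellers supply 870 only when they receive Ps with -154 + 8·Ps = 870, i.e. Ps = 128.
s = Ps − Pb = 128 − 62 = 66.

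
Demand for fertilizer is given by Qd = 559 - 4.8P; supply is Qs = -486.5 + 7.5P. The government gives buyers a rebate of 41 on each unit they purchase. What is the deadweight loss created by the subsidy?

Deadweight loss = 2460

Pre-subsidy: 559 - 4.8P = -486.5 + 7.5P gives P* = 85, Q* = 151.
With the rebate, buyers effectively pay Pb = Ps − 41, where Ps is the price sellers receive.
Demand in terms of Ps becomes Qd = 559 − 4.8(Ps − 41) = 755.8 - 4.8Ps. Setting this equal to supply: 755.8 - 4.8Ps = -486.5 + 7.5Ps, so Ps = 101.
Buyers pay Pb = 101 − 41 = 60; Q' = -486.5 + 7.5·101 = 271.
The subsidy expands output by 271 − 151 = 120 past the efficient level; on those units the gap between marginal cost and willingness to pay runs from 0 up to 41.
DWL = ½ × 41 × 120 = 2460.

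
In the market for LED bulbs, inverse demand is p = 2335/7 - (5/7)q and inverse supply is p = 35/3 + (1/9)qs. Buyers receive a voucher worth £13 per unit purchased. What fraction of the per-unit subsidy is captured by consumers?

Pre-subsidy: 2335/7 - (5/7)q = 35/3 + (1/9)q gives q* = 390 and p* = 55.
With the rebate, buyers effectively pay pb = ps − 13, where ps is the price sellers receive.
On the curves, pb = 2335/7 - (5/7)q and ps = 35/3 + (1/9)q; the wedge ps − pb = 13 gives 35/3 + (1/9)q − (2335/7 - (5/7)q) = 13, so q' = 405.75.
Then pb = 2335/7 − (5/7)·405.75 = 43.75 and ps = 35/3 + (1/9)·405.75 = 56.75.
Buyers' price falls by p* − pb = 55 − 43.75 = 11.25; sellers' price rises by ps − p* = 56.75 − 55 = 1.75.
So consumers capture 11.25/13 = 45/52 of each unit of subsidy.

Consumer share = 45/52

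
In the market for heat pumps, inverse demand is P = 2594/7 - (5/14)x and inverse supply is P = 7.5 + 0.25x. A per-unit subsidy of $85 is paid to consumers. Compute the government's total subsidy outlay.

Government cost = $62730

Pre-subsidy: 2594/7 - (5/14)x = 7.5 + 0.25x gives x* = 598 and P* = 157.
With the rebate, buyers effectively pay Pb = Ps − 85, where Ps is the price sellers receive.
On the curves, Pb = 2594/7 - (5/14)x and Ps = 7.5 + 0.25x; the wedge Ps − Pb = 85 gives 7.5 + 0.25x − (2594/7 - (5/14)x) = 85, so x' = 738.
Then Pb = 2594/7 − (5/14)·738 = 107 and Ps = 7.5 + 0.25·738 = 192.
Government outlay = subsidy × quantity = 85 × 738 = 62730.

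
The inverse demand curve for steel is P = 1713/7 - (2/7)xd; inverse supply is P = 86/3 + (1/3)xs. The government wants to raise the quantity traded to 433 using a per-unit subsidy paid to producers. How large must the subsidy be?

Required subsidy s = 52 per unit

At x = 433, from the demand curve buyers pay Pb = 1713/7 − (2/7)·433 = 121; from the supply curve sellers need Ps = 86/3 + (1/3)·433 = 173.
The subsidy must fill the gap: s = Ps − Pb = 173 − 121 = 52.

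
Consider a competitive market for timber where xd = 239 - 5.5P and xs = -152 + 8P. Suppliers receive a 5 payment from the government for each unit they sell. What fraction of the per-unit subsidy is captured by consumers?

Consumer share = 16/27

Pre-subsidy: 239 - 5.5P = -152 + 8P gives P* = 782/27, x* = 2152/27.
With the subsidy, sellers receive Ps = Pb + 5 for each unit, where Pb is the price buyers pay.
Supply in terms of Pb becomes xs = -152 + 8(Pb + 5) = -112 + 8Pb. Setting this equal to demand: 239 - 5.5Pb = -112 + 8Pb, so Pb = 26.
Sellers receive Ps = 26 + 5 = 31; x' = 239 − 5.5·26 = 96.
Buyers' price falls by P* − Pb = 782/27 − 26 = 80/27; sellers' price rises by Ps − P* = 31 − 782/27 = 55/27.
So consumers capture (80/27)/5 = 16/27 of each unit of subsidy.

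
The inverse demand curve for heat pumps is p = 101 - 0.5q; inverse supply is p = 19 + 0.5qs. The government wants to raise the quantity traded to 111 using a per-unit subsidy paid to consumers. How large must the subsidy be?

Required subsidy s = 29 per unit

At q = 111, from the demand curve buyers pay pb = 101 − 0.5·111 = 45.5; from the supply curve sellers need ps = 19 + 0.5·111 = 74.5.
The subsidy must fill the gap: s = ps − pb = 74.5 − 45.5 = 29.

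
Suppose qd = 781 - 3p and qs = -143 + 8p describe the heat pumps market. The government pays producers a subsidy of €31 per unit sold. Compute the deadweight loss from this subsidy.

Deadweight loss = 11532/11

Pre-subsidy: 781 - 3p = -143 + 8p gives p* = 84, q* = 529.
With the subsidy, sellers receive ps = pb + 31 for each unit, where pb is the price buyers pay.
Supply in terms of pb becomes qs = -143 + 8(pb + 31) = 105 + 8pb. Setting this equal to demand: 781 - 3pb = 105 + 8pb, so pb = 676/11.
Sellers receive ps = 676/11 + 31 = 1017/11; q' = 781 − 3·(676/11) = 6563/11.
The subsidy expands output by 6563/11 − 529 = 744/11 past the efficient level; on those units the gap between marginal cost and willingness to pay runs from 0 up to 31.
DWL = ½ × 31 × 744/11 = 11532/11.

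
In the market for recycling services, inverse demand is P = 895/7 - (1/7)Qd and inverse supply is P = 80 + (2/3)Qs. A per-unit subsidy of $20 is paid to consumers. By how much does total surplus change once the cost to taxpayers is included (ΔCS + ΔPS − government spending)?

Pre-subsidy: 895/7 - (1/7)Q = 80 + (2/3)Q gives Q* = 1005/17 and P* = 2030/17.
With the rebate, buyers effectively pay Pb = Ps − 20, where Ps is the price sellers receive.
On the curves, Pb = 895/7 - (1/7)Q and Ps = 80 + (2/3)Q; the wedge Ps − Pb = 20 gives 80 + (2/3)Q − (895/7 - (1/7)Q) = 20, so Q' = 1425/17.
Then Pb = 895/7 − (1/7)·(1425/17) = 1970/17 and Ps = 80 + (2/3)·(1425/17) = 2310/17.
ΔCS = ½(1005/17 + 1425/17)(2030/17 − 1970/17) = 72900/289; ΔPS = ½(1005/17 + 1425/17)(2310/17 − 2030/17) = 340200/289.
Government spending = 20 × 1425/17 = 28500/17.
Net change = 72900/289 + 340200/289 − 28500/17 = -4200/17. The loss equals the DWL triangle ½·20·420/17.

Net change in total surplus = -4200/17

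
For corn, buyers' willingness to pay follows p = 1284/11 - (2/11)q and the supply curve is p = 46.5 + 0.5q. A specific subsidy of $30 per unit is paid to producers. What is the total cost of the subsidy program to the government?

Government cost = $4410

Pre-subsidy: 1284/11 - (2/11)q = 46.5 + 0.5q gives q* = 103 and p* = 98.
With the subsidy, sellers receive ps = pb + 30 for each unit, where pb is the price buyers pay.
On the curves, pb = 1284/11 - (2/11)q and ps = 46.5 + 0.5q; the wedge ps − pb = 30 gives 46.5 + 0.5q − (1284/11 - (2/11)q) = 30, so q' = 147.
Then pb = 1284/11 − (2/11)·147 = 90 and ps = 46.5 + 0.5·147 = 120.
Government outlay = subsidy × quantity = 30 × 147 = 4410.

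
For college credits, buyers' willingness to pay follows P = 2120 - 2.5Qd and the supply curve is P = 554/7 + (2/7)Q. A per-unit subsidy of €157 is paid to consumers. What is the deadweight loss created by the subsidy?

Pre-subsidy: 2120 - 2.5Q = 554/7 + (2/7)Q gives Q* = 9524/13 and P* = 3750/13.
With the rebate, buyers effectively pay Pb = Ps − 157, where Ps is the price sellers receive.
On the curves, Pb = 2120 - 2.5Q and Ps = 554/7 + (2/7)Q; the wedge Ps − Pb = 157 gives 554/7 + (2/7)Q − (2120 - 2.5Q) = 157, so Q' = 30770/39.
Then Pb = 2120 − 2.5·(30770/39) = 5755/39 and Ps = 554/7 + (2/7)·(30770/39) = 11878/39.
The subsidy expands output by 30770/39 − 9524/13 = 2198/39 past the efficient level; on those units the gap between marginal cost and willingness to pay runs from 0 up to 157.
DWL = ½ × 157 × 2198/39 = 172543/39.

Deadweight loss = 172543/39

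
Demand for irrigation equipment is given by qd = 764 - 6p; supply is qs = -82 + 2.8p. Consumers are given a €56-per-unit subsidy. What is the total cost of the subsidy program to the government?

Government cost = 181160/11

Pre-subsidy: 764 - 6p = -82 + 2.8p gives p* = 2115/22, q* = 2059/11.
With the rebate, buyers effectively pay pb = ps − 56, where ps is the price sellers receive.
Demand in terms of ps becomes qd = 764 − 6(ps − 56) = 1100 - 6ps. Setting this equal to supply: 1100 - 6ps = -82 + 2.8ps, so ps = 2955/22.
Buyers pay pb = 2955/22 − 56 = 1723/22; q' = -82 + 2.8·(2955/22) = 3235/11.
Government outlay = subsidy × quantity = 56 × 3235/11 = 181160/11.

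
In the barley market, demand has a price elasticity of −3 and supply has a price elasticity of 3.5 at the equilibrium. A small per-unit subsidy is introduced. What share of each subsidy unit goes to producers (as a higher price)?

Producer share = 6/13

For a small subsidy around the equilibrium, the benefit split depends on the relative slopes, which at a point are proportional to the elasticities.
Buyer share = εs/(εs + |εd|) = 3.5/(3.5 + 3) = 7/13; seller share = |εd|/(εs + |εd|) = 6/13.
So producers capture 6/13 of the subsidy.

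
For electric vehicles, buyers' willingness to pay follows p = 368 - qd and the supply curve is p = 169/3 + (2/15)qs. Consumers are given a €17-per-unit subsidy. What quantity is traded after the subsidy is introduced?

Pre-subsidy: 368 - q = 169/3 + (2/15)q gives q* = 275 and p* = 93.
With the rebate, buyers effectively pay pb = ps − 17, where ps is the price sellers receive.
On the curves, pb = 368 - q and ps = 169/3 + (2/15)q; the wedge ps − pb = 17 gives 169/3 + (2/15)q − (368 - q) = 17, so q' = 290.
Then pb = 368 − 1·290 = 78 and ps = 169/3 + (2/15)·290 = 95.

q' = 290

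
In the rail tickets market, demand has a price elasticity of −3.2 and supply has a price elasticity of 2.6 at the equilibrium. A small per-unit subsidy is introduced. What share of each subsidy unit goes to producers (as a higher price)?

For a small subsidy around the equilibrium, the benefit split depends on the relative slopes, which at a point are proportional to the elasticities.
Buyer share = εs/(εs + |εd|) = 2.6/(2.6 + 3.2) = 13/29; seller share = |εd|/(εs + |εd|) = 16/29.
So producers capture 16/29 of the subsidy.

Producer share = 16/29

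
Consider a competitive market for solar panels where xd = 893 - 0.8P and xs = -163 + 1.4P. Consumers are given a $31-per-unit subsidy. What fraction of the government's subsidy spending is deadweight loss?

Pre-subsidy: 893 - 0.8P = -163 + 1.4P gives P* = 480, x* = 509.
With the rebate, buyers effectively pay Pb = Ps − 31, where Ps is the price sellers receive.
Demand in terms of Ps becomes xd = 893 − 0.8(Ps − 31) = 917.8 - 0.8Ps. Setting this equal to supply: 917.8 - 0.8Ps = -163 + 1.4Ps, so Ps = 5404/11.
Buyers pay Pb = 5404/11 − 31 = 5063/11; x' = -163 + 1.4·(5404/11) = 28863/55.
ΔCS = ½(509 + 28863/55)(480 − 5063/11) = 6169093/605; ΔPS = ½(509 + 28863/55)(5404/11 − 480) = 3525196/605.
Government spending = 31 × 28863/55 = 894753/55.
DWL = ½ × 31 × (28863/55 − 509) = 13454/55; fraction = (13454/55) / (894753/55) = 434/28863.

DWL / government spending = 434/28863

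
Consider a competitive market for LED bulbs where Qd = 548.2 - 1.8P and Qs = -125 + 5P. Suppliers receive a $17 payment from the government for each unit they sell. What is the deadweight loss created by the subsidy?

Pre-subsidy: 548.2 - 1.8P = -125 + 5P gives P* = 99, Q* = 370.
With the subsidy, sellers receive Ps = Pb + 17 for each unit, where Pb is the price buyers pay.
Supply in terms of Pb becomes Qs = -125 + 5(Pb + 17) = -40 + 5Pb. Setting this equal to demand: 548.2 - 1.8Pb = -40 + 5Pb, so Pb = 86.5.
Sellers receive Ps = 86.5 + 17 = 103.5; Q' = 548.2 − 1.8·86.5 = 392.5.
The subsidy expands output by 392.5 − 370 = 22.5 past the efficient level; on those units the gap between marginal cost and willingness to pay runs from 0 up to 17.
DWL = ½ × 17 × 22.5 = 191.25.

Deadweight loss = $191.25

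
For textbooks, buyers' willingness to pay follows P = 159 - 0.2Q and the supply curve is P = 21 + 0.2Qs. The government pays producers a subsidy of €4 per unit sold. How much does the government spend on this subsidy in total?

Government cost = €1420

Pre-subsidy: 159 - 0.2Q = 21 + 0.2Q gives Q* = 345 and P* = 90.
With the subsidy, sellers receive Ps = Pb + 4 for each unit, where Pb is the price buyers pay.
On the curves, Pb = 159 - 0.2Q and Ps = 21 + 0.2Q; the wedge Ps − Pb = 4 gives 21 + 0.2Q − (159 - 0.2Q) = 4, so Q' = 355.
Then Pb = 159 − 0.2·355 = 88 and Ps = 21 + 0.2·355 = 92.
Government outlay = subsidy × quantity = 4 × 355 = 1420.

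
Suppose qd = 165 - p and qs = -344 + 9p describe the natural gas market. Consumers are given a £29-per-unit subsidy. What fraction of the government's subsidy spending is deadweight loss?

Pre-subsidy: 165 - p = -344 + 9p gives p* = 50.9, q* = 114.1.
With the rebate, buyers effectively pay pb = ps − 29, where ps is the price sellers receive.
Demand in terms of ps becomes qd = 165 − 1(ps − 29) = 194 - ps. Setting this equal to supply: 194 - ps = -344 + 9ps, so ps = 53.8.
Buyers pay pb = 53.8 − 29 = 24.8; q' = -344 + 9·53.8 = 140.2.
ΔCS = ½(114.1 + 140.2)(50.9 − 24.8) = 3318.615; ΔPS = ½(114.1 + 140.2)(53.8 − 50.9) = 368.735.
Government spending = 29 × 140.2 = 4065.8.
DWL = ½ × 29 × (140.2 − 114.1) = 378.45; fraction = 378.45 / 4065.8 = 261/2804.

DWL / government spending = 261/2804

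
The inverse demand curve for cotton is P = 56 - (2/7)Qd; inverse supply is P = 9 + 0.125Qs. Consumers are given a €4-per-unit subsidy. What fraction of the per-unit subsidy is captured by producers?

Producer share = 7/23

Pre-subsidy: 56 - (2/7)Q = 9 + 0.125Q gives Q* = 2632/23 and P* = 536/23.
With the rebate, buyers effectively pay Pb = Ps − 4, where Ps is the price sellers receive.
On the curves, Pb = 56 - (2/7)Q and Ps = 9 + 0.125Q; the wedge Ps − Pb = 4 gives 9 + 0.125Q − (56 - (2/7)Q) = 4, so Q' = 2856/23.
Then Pb = 56 − (2/7)·(2856/23) = 472/23 and Ps = 9 + 0.125·(2856/23) = 564/23.
Buyers' price falls by P* − Pb = 536/23 − 472/23 = 64/23; sellers' price rises by Ps − P* = 564/23 − 536/23 = 28/23.
So producers capture (28/23)/4 = 7/23 of each unit of subsidy.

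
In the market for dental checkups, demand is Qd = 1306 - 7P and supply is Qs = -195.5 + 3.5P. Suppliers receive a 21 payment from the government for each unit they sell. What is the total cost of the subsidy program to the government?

Government cost = 7434

Pre-subsidy: 1306 - 7P = -195.5 + 3.5P gives P* = 143, Q* = 305.
With the subsidy, sellers receive Ps = Pb + 21 for each unit, where Pb is the price buyers pay.
Supply in terms of Pb becomes Qs = -195.5 + 3.5(Pb + 21) = -122 + 3.5Pb. Setting this equal to demand: 1306 - 7Pb = -122 + 3.5Pb, so Pb = 136.
Sellers receive Ps = 136 + 21 = 157; Q' = 1306 − 7·136 = 354.
Government outlay = subsidy × quantity = 21 × 354 = 7434.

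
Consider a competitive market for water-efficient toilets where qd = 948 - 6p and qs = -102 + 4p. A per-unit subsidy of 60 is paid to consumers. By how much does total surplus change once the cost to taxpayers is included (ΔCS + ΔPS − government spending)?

Pre-subsidy: 948 - 6p = -102 + 4p gives p* = 105, q* = 318.
With the rebate, buyers effectively pay pb = ps − 60, where ps is the price sellers receive.
Demand in terms of ps becomes qd = 948 − 6(ps − 60) = 1308 - 6ps. Setting this equal to supply: 1308 - 6ps = -102 + 4ps, so ps = 141.
Buyers pay pb = 141 − 60 = 81; q' = -102 + 4·141 = 462.
ΔCS = ½(318 + 462)(105 − 81) = 9360; ΔPS = ½(318 + 462)(141 − 105) = 14040.
Government spending = 60 × 462 = 27720.
Net change = 9360 + 14040 − 27720 = -4320. The loss equals the DWL triangle ½·60·144.

Net change in total surplus = -4320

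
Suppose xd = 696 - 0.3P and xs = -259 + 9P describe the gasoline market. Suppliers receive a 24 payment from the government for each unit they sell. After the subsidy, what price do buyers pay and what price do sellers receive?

Buyers pay 7390/93; sellers receive 9622/93

Pre-subsidy: 696 - 0.3P = -259 + 9P gives P* = 9550/93, x* = 20621/31.
With the subsidy, sellers receive Ps = Pb + 24 for each unit, where Pb is the price buyers pay.
Supply in terms of Pb becomes xs = -259 + 9(Pb + 24) = -43 + 9Pb. Setting this equal to demand: 696 - 0.3Pb = -43 + 9Pb, so Pb = 7390/93.
Sellers receive Ps = 7390/93 + 24 = 9622/93; x' = 696 − 0.3·(7390/93) = 20837/31.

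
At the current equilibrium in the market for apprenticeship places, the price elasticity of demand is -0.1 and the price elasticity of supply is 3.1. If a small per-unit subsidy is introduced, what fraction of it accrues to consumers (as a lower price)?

For a small subsidy around the equilibrium, the benefit split depends on the relative slopes, which at a point are proportional to the elasticities.
Buyer share = εs/(εs + |εd|) = 3.1/(3.1 + 0.1) = 0.96875; seller share = |εd|/(εs + |εd|) = 0.03125.

Consumer share = 0.96875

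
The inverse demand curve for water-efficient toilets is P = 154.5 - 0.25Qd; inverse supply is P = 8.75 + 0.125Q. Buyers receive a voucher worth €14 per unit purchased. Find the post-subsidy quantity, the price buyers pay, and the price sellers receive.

Q' = 426; buyers pay €48; sellers receive €62

Pre-subsidy: 154.5 - 0.25Q = 8.75 + 0.125Q gives Q* = 1166/3 and P* = 172/3.
With the rebate, buyers effectively pay Pb = Ps − 14, where Ps is the price sellers receive.
On the curves, Pb = 154.5 - 0.25Q and Ps = 8.75 + 0.125Q; the wedge Ps − Pb = 14 gives 8.75 + 0.125Q − (154.5 - 0.25Q) = 14, so Q' = 426.
Then Pb = 154.5 − 0.25·426 = 48 and Ps = 8.75 + 0.125·426 = 62.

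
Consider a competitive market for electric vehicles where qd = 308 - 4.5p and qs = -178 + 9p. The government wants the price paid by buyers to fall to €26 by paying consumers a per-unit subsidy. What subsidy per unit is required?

At a buyer price of 26, quantity demanded is 308 − 4.5·26 = 191.
Sellers supply 191 only when they receive ps with -178 + 9·ps = 191, i.e. ps = 41.
s = ps − pb = 41 − 26 = 15.

Required subsidy s = €15 per unit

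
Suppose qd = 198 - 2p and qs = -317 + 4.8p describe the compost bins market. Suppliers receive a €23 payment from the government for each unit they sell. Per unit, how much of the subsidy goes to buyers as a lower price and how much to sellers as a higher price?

Buyers gain 276/17 per unit; sellers gain 115/17 per unit

Pre-subsidy: 198 - 2p = -317 + 4.8p gives p* = 2575/34, q* = 791/17.
With the subsidy, sellers receive ps = pb + 23 for each unit, where pb is the price buyers pay.
Supply in terms of pb becomes qs = -317 + 4.8(pb + 23) = -206.6 + 4.8pb. Setting this equal to demand: 198 - 2pb = -206.6 + 4.8pb, so pb = 59.5.
Sellers receive ps = 59.5 + 23 = 82.5; q' = 198 − 2·59.5 = 79.
Buyers' price falls by p* − pb = 2575/34 − 59.5 = 276/17; sellers' price rises by ps − p* = 82.5 − 2575/34 = 115/17.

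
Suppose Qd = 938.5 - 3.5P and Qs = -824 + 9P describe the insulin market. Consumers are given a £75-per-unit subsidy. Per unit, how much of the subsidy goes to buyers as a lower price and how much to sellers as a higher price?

Buyers gain £54 per unit; sellers gain £21 per unit

Pre-subsidy: 938.5 - 3.5P = -824 + 9P gives P* = 141, Q* = 445.
With the rebate, buyers effectively pay Pb = Ps − 75, where Ps is the price sellers receive.
Demand in terms of Ps becomes Qd = 938.5 − 3.5(Ps − 75) = 1201 - 3.5Ps. Setting this equal to supply: 1201 - 3.5Ps = -824 + 9Ps, so Ps = 162.
Buyers pay Pb = 162 − 75 = 87; Q' = -824 + 9·162 = 634.
Buyers' price falls by P* − Pb = 141 − 87 = 54; sellers' price rises by Ps − P* = 162 − 141 = 21.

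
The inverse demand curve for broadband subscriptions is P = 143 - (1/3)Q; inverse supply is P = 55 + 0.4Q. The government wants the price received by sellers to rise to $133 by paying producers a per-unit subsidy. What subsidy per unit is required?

At a seller price of 133, quantity supplied is -137.5 + 2.5·133 = 195.
Buyers absorb 195 only when they pay Pb = 143 − (1/3)·195 = 78.
s = Ps − Pb = 133 − 78 = 55.

Required subsidy s = $55 per unit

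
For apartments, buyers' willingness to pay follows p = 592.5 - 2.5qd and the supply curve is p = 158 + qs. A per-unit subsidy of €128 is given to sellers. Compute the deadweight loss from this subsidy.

Deadweight loss = 16384/7

Pre-subsidy: 592.5 - 2.5q = 158 + q gives q* = 869/7 and p* = 1975/7.
With the subsidy, sellers receive ps = pb + 128 for each unit, where pb is the price buyers pay.
On the curves, pb = 592.5 - 2.5q and ps = 158 + q; the wedge ps − pb = 128 gives 158 + q − (592.5 - 2.5q) = 128, so q' = 1125/7.
Then pb = 592.5 − 2.5·(1125/7) = 1335/7 and ps = 158 + 1·(1125/7) = 2231/7.
The subsidy expands output by 1125/7 − 869/7 = 256/7 past the efficient level; on those units the gap between marginal cost and willingness to pay runs from 0 up to 128.
DWL = ½ × 128 × 256/7 = 16384/7.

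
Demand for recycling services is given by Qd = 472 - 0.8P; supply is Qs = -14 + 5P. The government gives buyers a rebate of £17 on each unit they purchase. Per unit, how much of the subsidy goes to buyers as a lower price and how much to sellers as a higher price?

Pre-subsidy: 472 - 0.8P = -14 + 5P gives P* = 2430/29, Q* = 11744/29.
With the rebate, buyers effectively pay Pb = Ps − 17, where Ps is the price sellers receive.
Demand in terms of Ps becomes Qd = 472 − 0.8(Ps − 17) = 485.6 - 0.8Ps. Setting this equal to supply: 485.6 - 0.8Ps = -14 + 5Ps, so Ps = 2498/29.
Buyers pay Pb = 2498/29 − 17 = 2005/29; Q' = -14 + 5·(2498/29) = 12084/29.
Buyers' price falls by P* − Pb = 2430/29 − 2005/29 = 425/29; sellers' price rises by Ps − P* = 2498/29 − 2430/29 = 68/29.

Buyers gain 425/29 per unit; sellers gain 68/29 per unit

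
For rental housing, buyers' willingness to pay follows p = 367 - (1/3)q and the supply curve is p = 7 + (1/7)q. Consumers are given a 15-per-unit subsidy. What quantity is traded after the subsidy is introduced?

Pre-subsidy: 367 - (1/3)q = 7 + (1/7)q gives q* = 756 and p* = 115.
With the rebate, buyers effectively pay pb = ps − 15, where ps is the price sellers receive.
On the curves, pb = 367 - (1/3)q and ps = 7 + (1/7)q; the wedge ps − pb = 15 gives 7 + (1/7)q − (367 - (1/3)q) = 15, so q' = 787.5.
Then pb = 367 − (1/3)·787.5 = 104.5 and ps = 7 + (1/7)·787.5 = 119.5.

q' = 787.5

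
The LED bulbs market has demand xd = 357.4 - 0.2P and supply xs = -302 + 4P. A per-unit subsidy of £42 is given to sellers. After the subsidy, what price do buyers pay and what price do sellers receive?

Buyers pay £117; sellers receive £159

Pre-subsidy: 357.4 - 0.2P = -302 + 4P gives P* = 157, x* = 326.
With the subsidy, sellers receive Ps = Pb + 42 for each unit, where Pb is the price buyers pay.
Supply in terms of Pb becomes xs = -302 + 4(Pb + 42) = -134 + 4Pb. Setting this equal to demand: 357.4 - 0.2Pb = -134 + 4Pb, so Pb = 117.
Sellers receive Ps = 117 + 42 = 159; x' = 357.4 − 0.2·117 = 334.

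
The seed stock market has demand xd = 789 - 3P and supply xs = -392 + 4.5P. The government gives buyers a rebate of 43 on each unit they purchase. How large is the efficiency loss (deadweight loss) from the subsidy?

Pre-subsidy: 789 - 3P = -392 + 4.5P gives P* = 2362/15, x* = 316.6.
With the rebate, buyers effectively pay Pb = Ps − 43, where Ps is the price sellers receive.
Demand in terms of Ps becomes xd = 789 − 3(Ps − 43) = 918 - 3Ps. Setting this equal to supply: 918 - 3Ps = -392 + 4.5Ps, so Ps = 524/3.
Buyers pay Pb = 524/3 − 43 = 395/3; x' = -392 + 4.5·(524/3) = 394.
The subsidy expands output by 394 − 316.6 = 77.4 past the efficient level; on those units the gap between marginal cost and willingness to pay runs from 0 up to 43.
DWL = ½ × 43 × 77.4 = 1664.1.

Deadweight loss = 1664.1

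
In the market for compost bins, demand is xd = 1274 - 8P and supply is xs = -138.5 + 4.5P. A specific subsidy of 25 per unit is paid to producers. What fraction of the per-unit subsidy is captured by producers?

Producer share = 0.64

Pre-subsidy: 1274 - 8P = -138.5 + 4.5P gives P* = 113, x* = 370.
With the subsidy, sellers receive Ps = Pb + 25 for each unit, where Pb is the price buyers pay.
Supply in terms of Pb becomes xs = -138.5 + 4.5(Pb + 25) = -26 + 4.5Pb. Setting this equal to demand: 1274 - 8Pb = -26 + 4.5Pb, so Pb = 104.
Sellers receive Ps = 104 + 25 = 129; x' = 1274 − 8·104 = 442.
Buyers' price falls by P* − Pb = 113 − 104 = 9; sellers' price rises by Ps − P* = 129 − 113 = 16.
So producers capture 16/25 = 0.64 of each unit of subsidy.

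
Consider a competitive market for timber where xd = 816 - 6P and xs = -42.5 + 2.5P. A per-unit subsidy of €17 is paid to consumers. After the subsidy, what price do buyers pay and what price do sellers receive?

Buyers pay €96; sellers receive €113

Pre-subsidy: 816 - 6P = -42.5 + 2.5P gives P* = 101, x* = 210.
With the rebate, buyers effectively pay Pb = Ps − 17, where Ps is the price sellers receive.
Demand in terms of Ps becomes xd = 816 − 6(Ps − 17) = 918 - 6Ps. Setting this equal to supply: 918 - 6Ps = -42.5 + 2.5Ps, so Ps = 113.
Buyers pay Pb = 113 − 17 = 96; x' = -42.5 + 2.5·113 = 240.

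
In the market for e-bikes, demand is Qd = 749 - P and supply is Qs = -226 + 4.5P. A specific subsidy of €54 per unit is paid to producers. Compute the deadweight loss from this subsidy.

Deadweight loss = 13122/11

Pre-subsidy: 749 - P = -226 + 4.5P gives P* = 1950/11, Q* = 6289/11.
With the subsidy, sellers receive Ps = Pb + 54 for each unit, where Pb is the price buyers pay.
Supply in terms of Pb becomes Qs = -226 + 4.5(Pb + 54) = 17 + 4.5Pb. Setting this equal to demand: 749 - Pb = 17 + 4.5Pb, so Pb = 1464/11.
Sellers receive Ps = 1464/11 + 54 = 2058/11; Q' = 749 − 1·(1464/11) = 6775/11.
The subsidy expands output by 6775/11 − 6289/11 = 486/11 past the efficient level; on those units the gap between marginal cost and willingness to pay runs from 0 up to 54.
DWL = ½ × 54 × 486/11 = 13122/11.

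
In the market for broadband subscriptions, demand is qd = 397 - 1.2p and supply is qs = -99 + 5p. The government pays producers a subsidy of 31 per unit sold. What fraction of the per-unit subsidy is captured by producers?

Pre-subsidy: 397 - 1.2p = -99 + 5p gives p* = 80, q* = 301.
With the subsidy, sellers receive ps = pb + 31 for each unit, where pb is the price buyers pay.
Supply in terms of pb becomes qs = -99 + 5(pb + 31) = 56 + 5pb. Setting this equal to demand: 397 - 1.2pb = 56 + 5pb, so pb = 55.
Sellers receive ps = 55 + 31 = 86; q' = 397 − 1.2·55 = 331.
Buyers' price falls by p* − pb = 80 − 55 = 25; sellers' price rises by ps − p* = 86 − 80 = 6.
So producers capture 6/31 = 6/31 of each unit of subsidy.

Producer share = 6/31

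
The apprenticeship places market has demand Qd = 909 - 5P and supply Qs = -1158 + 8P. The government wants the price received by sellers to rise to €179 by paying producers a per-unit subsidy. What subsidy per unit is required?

At a seller price of 179, quantity supplied is -1158 + 8·179 = 274.
Buyers absorb 274 only when they pay Pb with 909 − 5·Pb = 274, i.e. Pb = 127.
s = Ps − Pb = 179 − 127 = 52.

Required subsidy s = €52 per unit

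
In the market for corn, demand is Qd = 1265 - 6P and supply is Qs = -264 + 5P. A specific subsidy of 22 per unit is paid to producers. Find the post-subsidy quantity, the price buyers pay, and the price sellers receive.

Pre-subsidy: 1265 - 6P = -264 + 5P gives P* = 139, Q* = 431.
With the subsidy, sellers receive Ps = Pb + 22 for each unit, where Pb is the price buyers pay.
Supply in terms of Pb becomes Qs = -264 + 5(Pb + 22) = -154 + 5Pb. Setting this equal to demand: 1265 - 6Pb = -154 + 5Pb, so Pb = 129.
Sellers receive Ps = 129 + 22 = 151; Q' = 1265 − 6·129 = 491.

Q' = 491; buyers pay 129; sellers receive 151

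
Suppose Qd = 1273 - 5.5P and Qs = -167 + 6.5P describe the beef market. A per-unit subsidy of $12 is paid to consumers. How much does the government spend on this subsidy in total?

Pre-subsidy: 1273 - 5.5P = -167 + 6.5P gives P* = 120, Q* = 613.
With the rebate, buyers effectively pay Pb = Ps − 12, where Ps is the price sellers receive.
Demand in terms of Ps becomes Qd = 1273 − 5.5(Ps − 12) = 1339 - 5.5Ps. Setting this equal to supply: 1339 - 5.5Ps = -167 + 6.5Ps, so Ps = 125.5.
Buyers pay Pb = 125.5 − 12 = 113.5; Q' = -167 + 6.5·125.5 = 648.75.
Government outlay = subsidy × quantity = 12 × 648.75 = 7785.

Government cost = $7785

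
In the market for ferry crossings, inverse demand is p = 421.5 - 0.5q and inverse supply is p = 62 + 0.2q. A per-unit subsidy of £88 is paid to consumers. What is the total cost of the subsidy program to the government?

Pre-subsidy: 421.5 - 0.5q = 62 + 0.2q gives q* = 3595/7 and p* = 1153/7.
With the rebate, buyers effectively pay pb = ps − 88, where ps is the price sellers receive.
On the curves, pb = 421.5 - 0.5q and ps = 62 + 0.2q; the wedge ps − pb = 88 gives 62 + 0.2q − (421.5 - 0.5q) = 88, so q' = 4475/7.
Then pb = 421.5 − 0.5·(4475/7) = 713/7 and ps = 62 + 0.2·(4475/7) = 1329/7.
Government outlay = subsidy × quantity = 88 × 4475/7 = 393800/7.

Government cost = 393800/7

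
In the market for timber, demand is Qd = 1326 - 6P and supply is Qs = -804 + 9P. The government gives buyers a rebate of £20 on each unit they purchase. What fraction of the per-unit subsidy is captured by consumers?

Consumer share = 0.6

Pre-subsidy: 1326 - 6P = -804 + 9P gives P* = 142, Q* = 474.
With the rebate, buyers effectively pay Pb = Ps − 20, where Ps is the price sellers receive.
Demand in terms of Ps becomes Qd = 1326 − 6(Ps − 20) = 1446 - 6Ps. Setting this equal to supply: 1446 - 6Ps = -804 + 9Ps, so Ps = 150.
Buyers pay Pb = 150 − 20 = 130; Q' = -804 + 9·150 = 546.
Buyers' price falls by P* − Pb = 142 − 130 = 12; sellers' price rises by Ps − P* = 150 − 142 = 8.
So consumers capture 12/20 = 0.6 of each unit of subsidy.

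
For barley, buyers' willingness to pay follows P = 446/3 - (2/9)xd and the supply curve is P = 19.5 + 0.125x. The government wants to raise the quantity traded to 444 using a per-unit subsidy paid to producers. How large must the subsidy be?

Required subsidy s = 25 per unit

At x = 444, from the demand curve buyers pay Pb = 446/3 − (2/9)·444 = 50; from the supply curve sellers need Ps = 19.5 + 0.125·444 = 75.
The subsidy must fill the gap: s = Ps − Pb = 75 − 50 = 25.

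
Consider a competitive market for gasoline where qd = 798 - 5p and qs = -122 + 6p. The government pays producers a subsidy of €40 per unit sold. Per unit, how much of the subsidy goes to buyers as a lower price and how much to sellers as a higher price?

Buyers gain 240/11 per unit; sellers gain 200/11 per unit

Pre-subsidy: 798 - 5p = -122 + 6p gives p* = 920/11, q* = 4178/11.
With the subsidy, sellers receive ps = pb + 40 for each unit, where pb is the price buyers pay.
Supply in terms of pb becomes qs = -122 + 6(pb + 40) = 118 + 6pb. Setting this equal to demand: 798 - 5pb = 118 + 6pb, so pb = 680/11.
Sellers receive ps = 680/11 + 40 = 1120/11; q' = 798 − 5·(680/11) = 5378/11.
Buyers' price falls by p* − pb = 920/11 − 680/11 = 240/11; sellers' price rises by ps − p* = 1120/11 − 920/11 = 200/11.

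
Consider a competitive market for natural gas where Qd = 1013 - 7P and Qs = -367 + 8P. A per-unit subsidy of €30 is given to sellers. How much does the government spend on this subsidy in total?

Government cost = €14430

Pre-subsidy: 1013 - 7P = -367 + 8P gives P* = 92, Q* = 369.
With the subsidy, sellers receive Ps = Pb + 30 for each unit, where Pb is the price buyers pay.
Supply in terms of Pb becomes Qs = -367 + 8(Pb + 30) = -127 + 8Pb. Setting this equal to demand: 1013 - 7Pb = -127 + 8Pb, so Pb = 76.
Sellers receive Ps = 76 + 30 = 106; Q' = 1013 − 7·76 = 481.
Government outlay = subsidy × quantity = 30 × 481 = 14430.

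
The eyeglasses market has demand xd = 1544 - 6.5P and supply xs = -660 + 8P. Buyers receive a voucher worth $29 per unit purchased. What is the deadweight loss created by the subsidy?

Deadweight loss = $1508

Pre-subsidy: 1544 - 6.5P = -660 + 8P gives P* = 152, x* = 556.
With the rebate, buyers effectively pay Pb = Ps − 29, where Ps is the price sellers receive.
Demand in terms of Ps becomes xd = 1544 − 6.5(Ps − 29) = 1732.5 - 6.5Ps. Setting this equal to supply: 1732.5 - 6.5Ps = -660 + 8Ps, so Ps = 165.
Buyers pay Pb = 165 − 29 = 136; x' = -660 + 8·165 = 660.
The subsidy expands output by 660 − 556 = 104 past the efficient level; on those units the gap between marginal cost and willingness to pay runs from 0 up to 29.
DWL = ½ × 29 × 104 = 1508.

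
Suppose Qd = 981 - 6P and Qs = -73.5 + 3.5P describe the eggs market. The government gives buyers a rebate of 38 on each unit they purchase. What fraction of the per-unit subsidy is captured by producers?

Pre-subsidy: 981 - 6P = -73.5 + 3.5P gives P* = 111, Q* = 315.
With the rebate, buyers effectively pay Pb = Ps − 38, where Ps is the price sellers receive.
Demand in terms of Ps becomes Qd = 981 − 6(Ps − 38) = 1209 - 6Ps. Setting this equal to supply: 1209 - 6Ps = -73.5 + 3.5Ps, so Ps = 135.
Buyers pay Pb = 135 − 38 = 97; Q' = -73.5 + 3.5·135 = 399.
Buyers' price falls by P* − Pb = 111 − 97 = 14; sellers' price rises by Ps − P* = 135 − 111 = 24.
So producers capture 24/38 = 12/19 of each unit of subsidy.

Producer share = 12/19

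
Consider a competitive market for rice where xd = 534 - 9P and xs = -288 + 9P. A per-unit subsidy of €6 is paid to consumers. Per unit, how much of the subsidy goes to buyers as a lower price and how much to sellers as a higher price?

Buyers gain €3 per unit; sellers gain €3 per unit

Pre-subsidy: 534 - 9P = -288 + 9P gives P* = 137/3, x* = 123.
With the rebate, buyers effectively pay Pb = Ps − 6, where Ps is the price sellers receive.
Demand in terms of Ps becomes xd = 534 − 9(Ps − 6) = 588 - 9Ps. Setting this equal to supply: 588 - 9Ps = -288 + 9Ps, so Ps = 146/3.
Buyers pay Pb = 146/3 − 6 = 128/3; x' = -288 + 9·(146/3) = 150.
Buyers' price falls by P* − Pb = 137/3 − 128/3 = 3; sellers' price rises by Ps − P* = 146/3 − 137/3 = 3.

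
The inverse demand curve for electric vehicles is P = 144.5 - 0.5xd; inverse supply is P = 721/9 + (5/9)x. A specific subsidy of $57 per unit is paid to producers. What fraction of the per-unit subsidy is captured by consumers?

Consumer share = 9/19

Pre-subsidy: 144.5 - 0.5x = 721/9 + (5/9)x gives x* = 61 and P* = 114.
With the subsidy, sellers receive Ps = Pb + 57 for each unit, where Pb is the price buyers pay.
On the curves, Pb = 144.5 - 0.5x and Ps = 721/9 + (5/9)x; the wedge Ps − Pb = 57 gives 721/9 + (5/9)x − (144.5 - 0.5x) = 57, so x' = 115.
Then Pb = 144.5 − 0.5·115 = 87 and Ps = 721/9 + (5/9)·115 = 144.
Buyers' price falls by P* − Pb = 114 − 87 = 27; sellers' price rises by Ps − P* = 144 − 114 = 30.
So consumers capture 27/57 = 9/19 of each unit of subsidy.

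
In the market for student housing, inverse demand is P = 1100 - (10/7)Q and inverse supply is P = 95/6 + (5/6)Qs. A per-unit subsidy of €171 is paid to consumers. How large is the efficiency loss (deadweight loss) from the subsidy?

Pre-subsidy: 1100 - (10/7)Q = 95/6 + (5/6)Q gives Q* = 9107/19 and P* = 7890/19.
With the rebate, buyers effectively pay Pb = Ps − 171, where Ps is the price sellers receive.
On the curves, Pb = 1100 - (10/7)Q and Ps = 95/6 + (5/6)Q; the wedge Ps − Pb = 171 gives 95/6 + (5/6)Q − (1100 - (10/7)Q) = 171, so Q' = 52717/95.
Then Pb = 1100 − (10/7)·(52717/95) = 5838/19 and Ps = 95/6 + (5/6)·(52717/95) = 9087/19.
The subsidy expands output by 52717/95 − 9107/19 = 75.6 past the efficient level; on those units the gap between marginal cost and willingness to pay runs from 0 up to 171.
DWL = ½ × 171 × 75.6 = 6463.8.

Deadweight loss = €6463.8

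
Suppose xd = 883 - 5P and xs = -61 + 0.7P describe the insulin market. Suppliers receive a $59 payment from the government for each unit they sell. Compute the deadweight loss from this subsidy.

Deadweight loss = 121835/114

Pre-subsidy: 883 - 5P = -61 + 0.7P gives P* = 9440/57, x* = 3131/57.
With the subsidy, sellers receive Ps = Pb + 59 for each unit, where Pb is the price buyers pay.
Supply in terms of Pb becomes xs = -61 + 0.7(Pb + 59) = -19.7 + 0.7Pb. Setting this equal to demand: 883 - 5Pb = -19.7 + 0.7Pb, so Pb = 3009/19.
Sellers receive Ps = 3009/19 + 59 = 4130/19; x' = 883 − 5·(3009/19) = 1732/19.
The subsidy expands output by 1732/19 − 3131/57 = 2065/57 past the efficient level; on those units the gap between marginal cost and willingness to pay runs from 0 up to 59.
DWL = ½ × 59 × 2065/57 = 121835/114.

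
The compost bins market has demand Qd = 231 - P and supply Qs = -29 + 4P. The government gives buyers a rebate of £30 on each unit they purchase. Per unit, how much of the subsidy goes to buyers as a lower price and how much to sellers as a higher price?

Pre-subsidy: 231 - P = -29 + 4P gives P* = 52, Q* = 179.
With the rebate, buyers effectively pay Pb = Ps − 30, where Ps is the price sellers receive.
Demand in terms of Ps becomes Qd = 231 − 1(Ps − 30) = 261 - Ps. Setting this equal to supply: 261 - Ps = -29 + 4Ps, so Ps = 58.
Buyers pay Pb = 58 − 30 = 28; Q' = -29 + 4·58 = 203.
Buyers' price falls by P* − Pb = 52 − 28 = 24; sellers' price rises by Ps − P* = 58 − 52 = 6.

Buyers gain £24 per unit; sellers gain £6 per unit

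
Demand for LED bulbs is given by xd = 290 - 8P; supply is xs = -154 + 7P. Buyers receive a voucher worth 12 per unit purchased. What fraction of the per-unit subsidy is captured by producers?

Producer share = 8/15

Pre-subsidy: 290 - 8P = -154 + 7P gives P* = 29.6, x* = 53.2.
With the rebate, buyers effectively pay Pb = Ps − 12, where Ps is the price sellers receive.
Demand in terms of Ps becomes xd = 290 − 8(Ps − 12) = 386 - 8Ps. Setting this equal to supply: 386 - 8Ps = -154 + 7Ps, so Ps = 36.
Buyers pay Pb = 36 − 12 = 24; x' = -154 + 7·36 = 98.
Buyers' price falls by P* − Pb = 29.6 − 24 = 5.6; sellers' price rises by Ps − P* = 36 − 29.6 = 6.4.
So producers capture 6.4/12 = 8/15 of each unit of subsidy.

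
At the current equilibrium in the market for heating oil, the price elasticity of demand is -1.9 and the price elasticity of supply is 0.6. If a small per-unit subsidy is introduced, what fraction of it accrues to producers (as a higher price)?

For a small subsidy around the equilibrium, the benefit split depends on the relative slopes, which at a point are proportional to the elasticities.
Buyer share = εs/(εs + |εd|) = 0.6/(0.6 + 1.9) = 0.24; seller share = |εd|/(εs + |εd|) = 0.76.
So producers capture 0.76 of the subsidy.

Producer share = 0.76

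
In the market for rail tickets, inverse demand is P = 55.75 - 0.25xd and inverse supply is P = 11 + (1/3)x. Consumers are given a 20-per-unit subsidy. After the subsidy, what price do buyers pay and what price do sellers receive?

Buyers pay 28; sellers receive 48

Pre-subsidy: 55.75 - 0.25x = 11 + (1/3)x gives x* = 537/7 and P* = 256/7.
With the rebate, buyers effectively pay Pb = Ps − 20, where Ps is the price sellers receive.
On the curves, Pb = 55.75 - 0.25x and Ps = 11 + (1/3)x; the wedge Ps − Pb = 20 gives 11 + (1/3)x − (55.75 - 0.25x) = 20, so x' = 111.
Then Pb = 55.75 − 0.25·111 = 28 and Ps = 11 + (1/3)·111 = 48.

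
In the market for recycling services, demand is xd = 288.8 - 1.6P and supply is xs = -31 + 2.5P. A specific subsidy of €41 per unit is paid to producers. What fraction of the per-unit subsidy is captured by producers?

Producer share = 16/41

Pre-subsidy: 288.8 - 1.6P = -31 + 2.5P gives P* = 78, x* = 164.
With the subsidy, sellers receive Ps = Pb + 41 for each unit, where Pb is the price buyers pay.
Supply in terms of Pb becomes xs = -31 + 2.5(Pb + 41) = 71.5 + 2.5Pb. Setting this equal to demand: 288.8 - 1.6Pb = 71.5 + 2.5Pb, so Pb = 53.
Sellers receive Ps = 53 + 41 = 94; x' = 288.8 − 1.6·53 = 204.
Buyers' price falls by P* − Pb = 78 − 53 = 25; sellers' price rises by Ps − P* = 94 − 78 = 16.
So producers capture 16/41 = 16/41 of each unit of subsidy.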